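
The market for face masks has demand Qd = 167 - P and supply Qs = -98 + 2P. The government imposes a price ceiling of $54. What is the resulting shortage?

Shortage = 103

Equilibrium price would be P* = 265/3, so the ceiling at 54 binds.
At P = 54: Qd = 167 − 1(54) = 113, Qs = -98 + 2(54) = 10.
Shortage = 113 − 10 = 103.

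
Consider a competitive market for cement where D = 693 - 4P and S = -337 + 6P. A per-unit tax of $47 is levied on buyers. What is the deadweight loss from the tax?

Deadweight loss = 2650.8

Pre-tax equilibrium: P* = 103, Q* = 281.
Tax on buyers shifts demand to D = 693 − 4(P + 47) = 505 - 4P.
505 - 4P = -337 + 6P gives seller price Ps = 84.2; buyers pay Pb = 84.2 + 47 = 131.2.
New quantity: Q = 693 − 4(131.2) = 168.2.
DWL = ½ × 47 × (281 − 168.2) = 2650.8.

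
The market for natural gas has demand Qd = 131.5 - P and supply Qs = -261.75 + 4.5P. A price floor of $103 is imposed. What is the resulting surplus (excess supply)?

Surplus = 173.25

Equilibrium price would be P* = 71.5, so the floor at 103 binds.
At P = 103: Qd = 28.5, Qs = 201.75.
Surplus = 201.75 − 28.5 = 173.25.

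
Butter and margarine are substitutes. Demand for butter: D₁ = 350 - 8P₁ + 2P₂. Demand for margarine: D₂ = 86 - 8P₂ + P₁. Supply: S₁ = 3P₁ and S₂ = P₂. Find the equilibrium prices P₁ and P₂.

Market 1: 350 - 8P₁ + 2P₂ = 3P₁ → 11P₁ - 2P₂ = 350.
Market 2: 9P₂ - P₁ = 86.
Eliminating P₂: 9×(1) + 2×(2) gives 97P₁ = 3322, so P₁ = 3322/97.
Back-substitute into (2): P₂ = (86 + 1×3322/97) / 9 = 1296/97.

P₁ = 3322/97, P₂ = 1296/97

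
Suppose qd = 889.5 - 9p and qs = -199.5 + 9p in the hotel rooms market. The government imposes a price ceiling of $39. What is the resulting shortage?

Equilibrium price would be p* = 60.5, so the ceiling at 39 binds.
At p = 39: qd = 889.5 − 9(39) = 538.5, qs = -199.5 + 9(39) = 151.5.
Shortage = 538.5 − 151.5 = 387.

Shortage = 387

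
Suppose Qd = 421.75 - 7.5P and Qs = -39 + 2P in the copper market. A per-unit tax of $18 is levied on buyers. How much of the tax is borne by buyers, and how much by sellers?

Buyers bear 72/19, sellers bear 270/19

Pre-tax equilibrium: P* = 48.5, Q* = 58.
Tax on buyers shifts demand to Qd = 421.75 − 7.5(P + 18) = 286.75 - 7.5P.
286.75 - 7.5P = -39 + 2P gives seller price Ps = 1303/38; buyers pay Pb = 1303/38 + 18 = 1987/38.
New quantity: Q = 421.75 − 7.5(1987/38) = 562/19.
Buyer burden = 1987/38 − 48.5 = 72/19; seller burden = 48.5 − 1303/38 = 270/19.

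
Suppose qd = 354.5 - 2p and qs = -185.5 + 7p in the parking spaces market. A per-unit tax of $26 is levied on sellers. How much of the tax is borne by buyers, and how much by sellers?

Buyers bear 182/9, sellers bear 52/9

Pre-tax equilibrium: p* = 60, q* = 234.5.
Tax on sellers shifts supply to qs = -185.5 + 7(p − 26) = -367.5 + 7p.
354.5 - 2p = -367.5 + 7p gives buyer price pb = 722/9; sellers receive ps = 722/9 − 26 = 488/9.
New quantity: q = 354.5 − 2(722/9) = 3493/18.
Buyer burden = 722/9 − 60 = 182/9; seller burden = 60 − 488/9 = 52/9.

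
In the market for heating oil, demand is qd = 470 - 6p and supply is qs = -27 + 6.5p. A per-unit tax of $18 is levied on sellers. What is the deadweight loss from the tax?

Deadweight loss = 505.44

Pre-tax equilibrium: p* = 39.76, q* = 231.44.
Tax on sellers shifts supply to qs = -27 + 6.5(p − 18) = -144 + 6.5p.
470 - 6p = -144 + 6.5p gives buyer price pb = 49.12; sellers receive ps = 49.12 − 18 = 31.12.
New quantity: q = 470 − 6(49.12) = 175.28.
DWL = ½ × 18 × (231.44 − 175.28) = 505.44.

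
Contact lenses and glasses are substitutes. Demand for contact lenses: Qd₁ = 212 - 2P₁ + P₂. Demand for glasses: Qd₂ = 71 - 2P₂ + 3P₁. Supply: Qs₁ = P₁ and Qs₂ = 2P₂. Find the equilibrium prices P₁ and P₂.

P₁ = 919/9, P₂ = 283/3

Market 1: 212 - 2P₁ + P₂ = P₁ → 3P₁ - P₂ = 212.
Market 2: 4P₂ - 3P₁ = 71.
Eliminating P₂: 4×(1) + 1×(2) gives 9P₁ = 919, so P₁ = 919/9.
Back-substitute into (2): P₂ = (71 + 3×919/9) / 4 = 283/3.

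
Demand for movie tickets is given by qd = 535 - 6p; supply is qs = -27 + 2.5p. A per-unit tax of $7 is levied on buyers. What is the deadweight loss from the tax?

Deadweight loss = 735/17

Pre-tax equilibrium: p* = 1124/17, q* = 2351/17.
Tax on buyers shifts demand to qd = 535 − 6(p + 7) = 493 - 6p.
493 - 6p = -27 + 2.5p gives seller price ps = 1040/17; buyers pay pb = 1040/17 + 7 = 1159/17.
New quantity: q = 535 − 6(1159/17) = 2141/17.
DWL = ½ × 7 × (2351/17 − 2141/17) = 735/17.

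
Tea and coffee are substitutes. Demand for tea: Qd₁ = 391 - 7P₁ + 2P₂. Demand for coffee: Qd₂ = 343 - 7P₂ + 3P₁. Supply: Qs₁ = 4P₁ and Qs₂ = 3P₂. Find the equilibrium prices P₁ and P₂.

P₁ = 1149/26, P₂ = 2473/52

Market 1: 391 - 7P₁ + 2P₂ = 4P₁ → 11P₁ - 2P₂ = 391.
Market 2: 10P₂ - 3P₁ = 343.
Eliminating P₂: 10×(1) + 2×(2) gives 104P₁ = 4596, so P₁ = 1149/26.
Back-substitute into (2): P₂ = (343 + 3×1149/26) / 10 = 2473/52.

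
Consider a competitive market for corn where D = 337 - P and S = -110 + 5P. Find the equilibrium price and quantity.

Set D = S: 337 - P = -110 + 5P.
447 = 6P, so P* = 74.5.
Q* = 337 − 1(74.5) = 262.5.

P* = 74.5, Q* = 262.5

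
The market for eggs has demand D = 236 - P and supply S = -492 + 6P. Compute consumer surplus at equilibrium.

Equilibrium: 236 - P = -492 + 6P gives P* = 104, Q* = 132.
Demand choke price (D = 0): P = 236.
CS = ½(236 − 104)(132) = 8712.

Consumer surplus = 8712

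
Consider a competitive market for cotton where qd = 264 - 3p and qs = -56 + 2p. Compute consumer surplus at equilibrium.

Equilibrium: 264 - 3p = -56 + 2p gives p* = 64, q* = 72.
Demand choke price (qd = 0): p = 88.
CS = ½(88 − 64)(72) = 864.

Consumer surplus = 864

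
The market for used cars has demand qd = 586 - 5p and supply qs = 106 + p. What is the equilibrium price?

p* = 80

Set qd = qs: 586 - 5p = 106 + p.
480 = 6p, so p* = 80.
q* = 586 − 5(80) = 186.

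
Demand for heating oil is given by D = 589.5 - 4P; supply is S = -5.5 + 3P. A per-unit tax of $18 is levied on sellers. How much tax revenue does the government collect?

Pre-tax equilibrium: P* = 85, Q* = 249.5.
Tax on sellers shifts supply to S = -5.5 + 3(P − 18) = -59.5 + 3P.
589.5 - 4P = -59.5 + 3P gives buyer price Pb = 649/7; sellers receive Ps = 649/7 − 18 = 523/7.
New quantity: Q = 589.5 − 4(649/7) = 3061/14.
Revenue = 18 × 3061/14 = 27549/7.

Tax revenue = 27549/7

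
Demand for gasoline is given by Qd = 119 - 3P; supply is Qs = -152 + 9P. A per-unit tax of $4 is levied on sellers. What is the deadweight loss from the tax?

Pre-tax equilibrium: P* = 271/12, Q* = 51.25.
Tax on sellers shifts supply to Qs = -152 + 9(P − 4) = -188 + 9P.
119 - 3P = -188 + 9P gives buyer price Pb = 307/12; sellers receive Ps = 307/12 − 4 = 259/12.
New quantity: Q = 119 − 3(307/12) = 42.25.
DWL = ½ × 4 × (51.25 − 42.25) = 18.

Deadweight loss = 18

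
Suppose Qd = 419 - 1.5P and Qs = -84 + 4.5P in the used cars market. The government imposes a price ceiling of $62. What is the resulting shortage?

Shortage = 131

Equilibrium price would be P* = 503/6, so the ceiling at 62 binds.
At P = 62: Qd = 419 − 1.5(62) = 326, Qs = -84 + 4.5(62) = 195.
Shortage = 326 − 195 = 131.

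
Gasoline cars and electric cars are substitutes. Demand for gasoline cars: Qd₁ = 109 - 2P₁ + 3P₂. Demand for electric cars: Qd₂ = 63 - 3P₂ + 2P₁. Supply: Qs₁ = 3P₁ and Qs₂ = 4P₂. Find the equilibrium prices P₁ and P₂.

Market 1: 109 - 2P₁ + 3P₂ = 3P₁ → 5P₁ - 3P₂ = 109.
Market 2: 7P₂ - 2P₁ = 63.
Eliminating P₂: 7×(1) + 3×(2) gives 29P₁ = 952, so P₁ = 952/29.
Back-substitute into (2): P₂ = (63 + 2×952/29) / 7 = 533/29.

P₁ = 952/29, P₂ = 533/29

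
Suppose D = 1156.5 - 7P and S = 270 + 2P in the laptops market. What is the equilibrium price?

P* = 98.5

Set D = S: 1156.5 - 7P = 270 + 2P.
886.5 = 9P, so P* = 98.5.
Q* = 1156.5 − 7(98.5) = 467.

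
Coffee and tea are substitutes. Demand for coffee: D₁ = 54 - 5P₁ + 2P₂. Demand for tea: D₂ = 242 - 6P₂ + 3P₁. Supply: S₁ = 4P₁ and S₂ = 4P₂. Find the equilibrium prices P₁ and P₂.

P₁ = 256/21, P₂ = 195/7

Market 1: 54 - 5P₁ + 2P₂ = 4P₁ → 9P₁ - 2P₂ = 54.
Market 2: 10P₂ - 3P₁ = 242.
Eliminating P₂: 10×(1) + 2×(2) gives 84P₁ = 1024, so P₁ = 256/21.
Back-substitute into (2): P₂ = (242 + 3×256/21) / 10 = 195/7.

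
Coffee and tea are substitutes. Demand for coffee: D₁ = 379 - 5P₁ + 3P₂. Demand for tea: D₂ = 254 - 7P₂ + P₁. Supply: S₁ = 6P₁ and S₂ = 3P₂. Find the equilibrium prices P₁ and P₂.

P₁ = 4552/107, P₂ = 3173/107

Market 1: 379 - 5P₁ + 3P₂ = 6P₁ → 11P₁ - 3P₂ = 379.
Market 2: 10P₂ - P₁ = 254.
Eliminating P₂: 10×(1) + 3×(2) gives 107P₁ = 4552, so P₁ = 4552/107.
Back-substitute into (2): P₂ = (254 + 1×4552/107) / 10 = 3173/107.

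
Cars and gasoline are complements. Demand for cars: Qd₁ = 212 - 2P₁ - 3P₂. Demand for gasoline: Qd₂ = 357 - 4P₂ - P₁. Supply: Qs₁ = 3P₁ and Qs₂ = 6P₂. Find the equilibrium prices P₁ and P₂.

Market 1: 212 - 2P₁ - 3P₂ = 3P₁ → 5P₁ + 3P₂ = 212.
Market 2: 10P₂ + P₁ = 357.
Eliminating P₂: 10×(1) − 3×(2) gives 47P₁ = 1049, so P₁ = 1049/47.
Back-substitute into (2): P₂ = (357 − 1×1049/47) / 10 = 1573/47.

P₁ = 1049/47, P₂ = 1573/47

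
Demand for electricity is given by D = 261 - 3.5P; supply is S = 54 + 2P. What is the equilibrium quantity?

Set D = S: 261 - 3.5P = 54 + 2P.
207 = 5.5P, so P* = 414/11.
Q* = 261 − 3.5(414/11) = 1422/11.

Q* = 1422/11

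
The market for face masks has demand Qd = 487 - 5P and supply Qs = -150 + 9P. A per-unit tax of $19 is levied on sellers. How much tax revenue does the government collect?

Pre-tax equilibrium: P* = 45.5, Q* = 259.5.
Tax on sellers shifts supply to Qs = -150 + 9(P − 19) = -321 + 9P.
487 - 5P = -321 + 9P gives buyer price Pb = 404/7; sellers receive Ps = 404/7 − 19 = 271/7.
New quantity: Q = 487 − 5(404/7) = 1389/7.
Revenue = 19 × 1389/7 = 26391/7.

Tax revenue = 26391/7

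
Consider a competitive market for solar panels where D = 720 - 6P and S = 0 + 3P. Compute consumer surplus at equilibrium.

Consumer surplus = 4800

Equilibrium: 720 - 6P = 0 + 3P gives P* = 80, Q* = 240.
Demand choke price (D = 0): P = 120.
CS = ½(120 − 80)(240) = 4800.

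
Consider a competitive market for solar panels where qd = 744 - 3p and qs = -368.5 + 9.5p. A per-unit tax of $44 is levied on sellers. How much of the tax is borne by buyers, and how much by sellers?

Buyers bear $33.44, sellers bear $10.56

Pre-tax equilibrium: p* = 89, q* = 477.
Tax on sellers shifts supply to qs = -368.5 + 9.5(p − 44) = -786.5 + 9.5p.
744 - 3p = -786.5 + 9.5p gives buyer price pb = 122.44; sellers receive ps = 122.44 − 44 = 78.44.
New quantity: q = 744 − 3(122.44) = 376.68.
Buyer burden = 122.44 − 89 = 33.44; seller burden = 89 − 78.44 = 10.56.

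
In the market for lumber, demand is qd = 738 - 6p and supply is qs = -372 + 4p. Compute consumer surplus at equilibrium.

Consumer surplus = 432

Equilibrium: 738 - 6p = -372 + 4p gives p* = 111, q* = 72.
Demand choke price (qd = 0): p = 123.
CS = ½(123 − 111)(72) = 432.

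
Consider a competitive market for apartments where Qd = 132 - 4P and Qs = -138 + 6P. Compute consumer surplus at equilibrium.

Equilibrium: 132 - 4P = -138 + 6P gives P* = 27, Q* = 24.
Demand choke price (Qd = 0): P = 33.
CS = ½(33 − 27)(24) = 72.

Consumer surplus = 72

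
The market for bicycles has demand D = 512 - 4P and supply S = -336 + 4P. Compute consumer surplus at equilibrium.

Consumer surplus = 968

Equilibrium: 512 - 4P = -336 + 4P gives P* = 106, Q* = 88.
Demand choke price (D = 0): P = 128.
CS = ½(128 − 106)(88) = 968.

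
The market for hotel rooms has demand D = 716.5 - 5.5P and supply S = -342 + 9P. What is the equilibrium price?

P* = 73

Set D = S: 716.5 - 5.5P = -342 + 9P.
1058.5 = 14.5P, so P* = 73.
Q* = 716.5 − 5.5(73) = 315.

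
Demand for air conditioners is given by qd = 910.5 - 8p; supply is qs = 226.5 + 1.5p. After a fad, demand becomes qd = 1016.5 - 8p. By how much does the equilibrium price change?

Δp = 212/19

Original equilibrium: p* = 72, q* = 334.5.
New equilibrium: 1016.5 - 8p = 226.5 + 1.5p, so 790 = 9.5p and p' = 1580/19; q' = 1016.5 − 8(1580/19) = 13347/38.
Change in price: 1580/19 − 72 = 212/19.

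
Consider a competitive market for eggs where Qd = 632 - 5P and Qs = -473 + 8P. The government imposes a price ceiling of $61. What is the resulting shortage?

Shortage = 312

Equilibrium price would be P* = 85, so the ceiling at 61 binds.
At P = 61: Qd = 632 − 5(61) = 327, Qs = -473 + 8(61) = 15.
Shortage = 327 − 15 = 312.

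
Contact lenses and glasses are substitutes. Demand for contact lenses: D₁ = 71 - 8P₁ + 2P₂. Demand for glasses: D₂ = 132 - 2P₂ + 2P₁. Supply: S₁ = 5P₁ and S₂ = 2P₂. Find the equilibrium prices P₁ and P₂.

P₁ = 137/12, P₂ = 929/24

Market 1: 71 - 8P₁ + 2P₂ = 5P₁ → 13P₁ - 2P₂ = 71.
Market 2: 4P₂ - 2P₁ = 132.
Eliminating P₂: 4×(1) + 2×(2) gives 48P₁ = 548, so P₁ = 137/12.
Back-substitute into (2): P₂ = (132 + 2×137/12) / 4 = 929/24.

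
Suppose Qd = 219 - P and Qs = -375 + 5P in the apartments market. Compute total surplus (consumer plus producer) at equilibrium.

Equilibrium: 219 - P = -375 + 5P gives P* = 99, Q* = 120.
Demand choke price: P = 219; supply starts at P = 75.
CS = ½(219 − 99)(120) = 7200; PS = ½(99 − 75)(120) = 1440.

Total surplus = 8640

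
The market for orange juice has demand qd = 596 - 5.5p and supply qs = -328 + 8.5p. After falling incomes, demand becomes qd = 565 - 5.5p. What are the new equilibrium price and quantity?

p' = 893/14, q' = 5997/28

Original equilibrium: p* = 66, q* = 233.
New equilibrium: 565 - 5.5p = -328 + 8.5p, so 893 = 14p and p' = 893/14; q' = 565 − 5.5(893/14) = 5997/28.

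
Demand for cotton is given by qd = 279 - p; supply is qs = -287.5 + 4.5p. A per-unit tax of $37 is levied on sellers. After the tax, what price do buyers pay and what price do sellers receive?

Pre-tax equilibrium: p* = 103, q* = 176.
Tax on sellers shifts supply to qs = -287.5 + 4.5(p − 37) = -454 + 4.5p.
279 - p = -454 + 4.5p gives buyer price pb = 1466/11; sellers receive ps = 1466/11 − 37 = 1059/11.
New quantity: q = 279 − 1(1466/11) = 1603/11.

Buyers pay 1466/11, sellers receive 1059/11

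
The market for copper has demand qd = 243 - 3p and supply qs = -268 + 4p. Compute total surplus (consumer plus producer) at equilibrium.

Equilibrium: 243 - 3p = -268 + 4p gives p* = 73, q* = 24.
Demand choke price: p = 81; supply starts at p = 67.
CS = ½(81 − 73)(24) = 96; PS = ½(73 − 67)(24) = 72.

Total surplus = 168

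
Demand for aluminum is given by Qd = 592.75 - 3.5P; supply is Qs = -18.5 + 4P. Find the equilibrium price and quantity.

P* = 81.5, Q* = 307.5

Set Qd = Qs: 592.75 - 3.5P = -18.5 + 4P.
611.25 = 7.5P, so P* = 81.5.
Q* = 592.75 − 3.5(81.5) = 307.5.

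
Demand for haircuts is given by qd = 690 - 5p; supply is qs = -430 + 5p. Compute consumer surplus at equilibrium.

Consumer surplus = 1690

Equilibrium: 690 - 5p = -430 + 5p gives p* = 112, q* = 130.
Demand choke price (qd = 0): p = 138.
CS = ½(138 − 112)(130) = 1690.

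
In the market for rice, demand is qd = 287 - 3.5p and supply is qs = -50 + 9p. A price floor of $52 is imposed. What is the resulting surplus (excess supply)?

Surplus = 313

Equilibrium price would be p* = 26.96, so the floor at 52 binds.
At p = 52: qd = 105, qs = 418.
Surplus = 418 − 105 = 313.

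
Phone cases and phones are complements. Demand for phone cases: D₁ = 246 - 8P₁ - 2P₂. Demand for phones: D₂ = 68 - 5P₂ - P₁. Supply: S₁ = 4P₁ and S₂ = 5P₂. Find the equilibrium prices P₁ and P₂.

P₁ = 1162/59, P₂ = 285/59

Market 1: 246 - 8P₁ - 2P₂ = 4P₁ → 12P₁ + 2P₂ = 246.
Market 2: 10P₂ + P₁ = 68.
Eliminating P₂: 10×(1) − 2×(2) gives 118P₁ = 2324, so P₁ = 1162/59.
Back-substitute into (2): P₂ = (68 − 1×1162/59) / 10 = 285/59.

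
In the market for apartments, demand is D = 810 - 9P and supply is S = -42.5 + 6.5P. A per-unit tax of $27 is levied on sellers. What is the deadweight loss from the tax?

Deadweight loss = 85293/62

Pre-tax equilibrium: P* = 55, Q* = 315.
Tax on sellers shifts supply to S = -42.5 + 6.5(P − 27) = -218 + 6.5P.
810 - 9P = -218 + 6.5P gives buyer price Pb = 2056/31; sellers receive Ps = 2056/31 − 27 = 1219/31.
New quantity: Q = 810 − 9(2056/31) = 6606/31.
DWL = ½ × 27 × (315 − 6606/31) = 85293/62.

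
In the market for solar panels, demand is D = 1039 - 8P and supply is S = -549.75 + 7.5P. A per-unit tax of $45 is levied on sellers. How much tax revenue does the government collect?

Tax revenue = 62505/31

Pre-tax equilibrium: P* = 102.5, Q* = 219.
Tax on sellers shifts supply to S = -549.75 + 7.5(P − 45) = -887.25 + 7.5P.
1039 - 8P = -887.25 + 7.5P gives buyer price Pb = 7705/62; sellers receive Ps = 7705/62 − 45 = 4915/62.
New quantity: Q = 1039 − 8(7705/62) = 1389/31.
Revenue = 45 × 1389/31 = 62505/31.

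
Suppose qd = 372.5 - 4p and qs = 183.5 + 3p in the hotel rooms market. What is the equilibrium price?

Set qd = qs: 372.5 - 4p = 183.5 + 3p.
189 = 7p, so p* = 27.
q* = 372.5 − 4(27) = 264.5.

p* = 27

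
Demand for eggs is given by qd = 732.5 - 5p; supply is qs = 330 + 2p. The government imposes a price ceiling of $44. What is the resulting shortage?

Shortage = 94.5

Equilibrium price would be p* = 57.5, so the ceiling at 44 binds.
At p = 44: qd = 732.5 − 5(44) = 512.5, qs = 330 + 2(44) = 418.
Shortage = 512.5 − 418 = 94.5.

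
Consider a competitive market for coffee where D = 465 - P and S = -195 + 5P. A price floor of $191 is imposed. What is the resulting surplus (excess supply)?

Equilibrium price would be P* = 110, so the floor at 191 binds.
At P = 191: D = 274, S = 760.
Surplus = 760 − 274 = 486.

Surplus = 486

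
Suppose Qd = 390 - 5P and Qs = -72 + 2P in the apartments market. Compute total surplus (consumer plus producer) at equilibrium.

Total surplus = 1260

Equilibrium: 390 - 5P = -72 + 2P gives P* = 66, Q* = 60.
Demand choke price: P = 78; supply starts at P = 36.
CS = ½(78 − 66)(60) = 360; PS = ½(66 − 36)(60) = 900.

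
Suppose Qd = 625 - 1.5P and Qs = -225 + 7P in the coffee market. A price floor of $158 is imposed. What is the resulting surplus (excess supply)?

Equilibrium price would be P* = 100, so the floor at 158 binds.
At P = 158: Qd = 388, Qs = 881.
Surplus = 881 − 388 = 493.

Surplus = 493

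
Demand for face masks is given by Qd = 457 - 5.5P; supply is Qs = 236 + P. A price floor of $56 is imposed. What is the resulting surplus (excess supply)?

Equilibrium price would be P* = 34, so the floor at 56 binds.
At P = 56: Qd = 149, Qs = 292.
Surplus = 292 − 149 = 143.

Surplus = 143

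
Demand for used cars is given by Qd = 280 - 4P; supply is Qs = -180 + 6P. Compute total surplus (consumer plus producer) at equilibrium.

Total surplus = 1920

Equilibrium: 280 - 4P = -180 + 6P gives P* = 46, Q* = 96.
Demand choke price: P = 70; supply starts at P = 30.
CS = ½(70 − 46)(96) = 1152; PS = ½(46 − 30)(96) = 768.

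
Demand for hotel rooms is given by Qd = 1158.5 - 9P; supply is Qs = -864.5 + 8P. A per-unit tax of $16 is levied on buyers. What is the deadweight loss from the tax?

Deadweight loss = 9216/17

Pre-tax equilibrium: P* = 119, Q* = 87.5.
Tax on buyers shifts demand to Qd = 1158.5 − 9(P + 16) = 1014.5 - 9P.
1014.5 - 9P = -864.5 + 8P gives seller price Ps = 1879/17; buyers pay Pb = 1879/17 + 16 = 2151/17.
New quantity: Q = 1158.5 − 9(2151/17) = 671/34.
DWL = ½ × 16 × (87.5 − 671/34) = 9216/17.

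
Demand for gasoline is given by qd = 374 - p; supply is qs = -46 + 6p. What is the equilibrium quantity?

q* = 314

Set qd = qs: 374 - p = -46 + 6p.
420 = 7p, so p* = 60.
q* = 374 − 1(60) = 314.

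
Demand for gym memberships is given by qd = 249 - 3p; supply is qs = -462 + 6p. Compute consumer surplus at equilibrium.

Equilibrium: 249 - 3p = -462 + 6p gives p* = 79, q* = 12.
Demand choke price (qd = 0): p = 83.
CS = ½(83 − 79)(12) = 24.

Consumer surplus = 24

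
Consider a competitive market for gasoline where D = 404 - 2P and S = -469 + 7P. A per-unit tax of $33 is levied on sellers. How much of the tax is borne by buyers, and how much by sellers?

Buyers bear 77/3, sellers bear 22/3

Pre-tax equilibrium: P* = 97, Q* = 210.
Tax on sellers shifts supply to S = -469 + 7(P − 33) = -700 + 7P.
404 - 2P = -700 + 7P gives buyer price Pb = 368/3; sellers receive Ps = 368/3 − 33 = 269/3.
New quantity: Q = 404 − 2(368/3) = 476/3.
Buyer burden = 368/3 − 97 = 77/3; seller burden = 97 − 269/3 = 22/3.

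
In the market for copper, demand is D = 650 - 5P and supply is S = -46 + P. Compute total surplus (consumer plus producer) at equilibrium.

Equilibrium: 650 - 5P = -46 + P gives P* = 116, Q* = 70.
Demand choke price: P = 130; supply starts at P = 46.
CS = ½(130 − 116)(70) = 490; PS = ½(116 − 46)(70) = 2450.

Total surplus = 2940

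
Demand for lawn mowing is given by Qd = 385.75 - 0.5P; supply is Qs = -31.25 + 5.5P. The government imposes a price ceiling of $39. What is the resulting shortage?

Equilibrium price would be P* = 69.5, so the ceiling at 39 binds.
At P = 39: Qd = 385.75 − 0.5(39) = 366.25, Qs = -31.25 + 5.5(39) = 183.25.
Shortage = 366.25 − 183.25 = 183.

Shortage = 183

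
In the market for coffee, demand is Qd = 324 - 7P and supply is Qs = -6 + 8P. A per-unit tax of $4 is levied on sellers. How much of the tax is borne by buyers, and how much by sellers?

Pre-tax equilibrium: P* = 22, Q* = 170.
Tax on sellers shifts supply to Qs = -6 + 8(P − 4) = -38 + 8P.
324 - 7P = -38 + 8P gives buyer price Pb = 362/15; sellers receive Ps = 362/15 − 4 = 302/15.
New quantity: Q = 324 − 7(362/15) = 2326/15.
Buyer burden = 362/15 − 22 = 32/15; seller burden = 22 − 302/15 = 28/15.

Buyers bear 32/15, sellers bear 28/15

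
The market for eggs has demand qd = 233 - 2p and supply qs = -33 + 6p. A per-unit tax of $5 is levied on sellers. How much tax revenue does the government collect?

Pre-tax equilibrium: p* = 33.25, q* = 166.5.
Tax on sellers shifts supply to qs = -33 + 6(p − 5) = -63 + 6p.
233 - 2p = -63 + 6p gives buyer price pb = 37; sellers receive ps = 37 − 5 = 32.
New quantity: q = 233 − 2(37) = 159.
Revenue = 5 × 159 = 795.

Tax revenue = 795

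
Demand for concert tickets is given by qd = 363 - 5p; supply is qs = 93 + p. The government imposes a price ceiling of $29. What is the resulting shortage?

Shortage = 96

Equilibrium price would be p* = 45, so the ceiling at 29 binds.
At p = 29: qd = 363 − 5(29) = 218, qs = 93 + 1(29) = 122.
Shortage = 218 − 122 = 96.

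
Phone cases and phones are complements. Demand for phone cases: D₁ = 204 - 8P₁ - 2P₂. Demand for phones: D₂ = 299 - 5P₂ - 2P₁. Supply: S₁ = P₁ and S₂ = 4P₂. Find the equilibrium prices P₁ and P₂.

Market 1: 204 - 8P₁ - 2P₂ = P₁ → 9P₁ + 2P₂ = 204.
Market 2: 9P₂ + 2P₁ = 299.
Eliminating P₂: 9×(1) − 2×(2) gives 77P₁ = 1238, so P₁ = 1238/77.
Back-substitute into (2): P₂ = (299 − 2×1238/77) / 9 = 2283/77.

P₁ = 1238/77, P₂ = 2283/77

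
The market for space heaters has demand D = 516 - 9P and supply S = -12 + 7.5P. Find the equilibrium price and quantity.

Set D = S: 516 - 9P = -12 + 7.5P.
528 = 16.5P, so P* = 32.
Q* = 516 − 9(32) = 228.

P* = 32, Q* = 228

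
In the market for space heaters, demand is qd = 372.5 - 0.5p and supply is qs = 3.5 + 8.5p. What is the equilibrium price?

p* = 41

Set qd = qs: 372.5 - 0.5p = 3.5 + 8.5p.
369 = 9p, so p* = 41.
q* = 372.5 − 0.5(41) = 352.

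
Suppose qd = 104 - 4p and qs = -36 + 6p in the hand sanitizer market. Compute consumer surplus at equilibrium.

Equilibrium: 104 - 4p = -36 + 6p gives p* = 14, q* = 48.
Demand choke price (qd = 0): p = 26.
CS = ½(26 − 14)(48) = 288.

Consumer surplus = 288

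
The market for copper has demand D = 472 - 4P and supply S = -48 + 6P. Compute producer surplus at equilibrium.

Equilibrium: 472 - 4P = -48 + 6P gives P* = 52, Q* = 264.
Supply starts at P = 8 (where S = 0).
PS = ½(52 − 8)(264) = 5808.

Producer surplus = 5808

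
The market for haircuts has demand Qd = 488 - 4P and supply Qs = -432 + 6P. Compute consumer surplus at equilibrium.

Consumer surplus = 1800

Equilibrium: 488 - 4P = -432 + 6P gives P* = 92, Q* = 120.
Demand choke price (Qd = 0): P = 122.
CS = ½(122 − 92)(120) = 1800.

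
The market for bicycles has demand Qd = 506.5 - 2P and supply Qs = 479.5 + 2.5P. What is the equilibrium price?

P* = 6

Set Qd = Qs: 506.5 - 2P = 479.5 + 2.5P.
27 = 4.5P, so P* = 6.
Q* = 506.5 − 2(6) = 494.5.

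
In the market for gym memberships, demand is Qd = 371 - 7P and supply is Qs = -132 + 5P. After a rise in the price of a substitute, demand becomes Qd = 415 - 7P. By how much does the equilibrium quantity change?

ΔQ = 55/3

Original equilibrium: P* = 503/12, Q* = 931/12.
New equilibrium: 415 - 7P = -132 + 5P, so 547 = 12P and P' = 547/12; Q' = 415 − 7(547/12) = 1151/12.
Change in quantity: 1151/12 − 931/12 = 55/3.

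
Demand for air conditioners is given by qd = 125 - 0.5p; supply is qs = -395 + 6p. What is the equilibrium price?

p* = 80

Set qd = qs: 125 - 0.5p = -395 + 6p.
520 = 6.5p, so p* = 80.
q* = 125 − 0.5(80) = 85.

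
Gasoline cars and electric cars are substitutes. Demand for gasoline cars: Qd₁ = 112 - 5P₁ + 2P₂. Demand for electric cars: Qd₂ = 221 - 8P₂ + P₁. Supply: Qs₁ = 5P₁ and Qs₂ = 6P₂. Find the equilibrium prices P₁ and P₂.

Market 1: 112 - 5P₁ + 2P₂ = 5P₁ → 10P₁ - 2P₂ = 112.
Market 2: 14P₂ - P₁ = 221.
Eliminating P₂: 14×(1) + 2×(2) gives 138P₁ = 2010, so P₁ = 335/23.
Back-substitute into (2): P₂ = (221 + 1×335/23) / 14 = 387/23.

P₁ = 335/23, P₂ = 387/23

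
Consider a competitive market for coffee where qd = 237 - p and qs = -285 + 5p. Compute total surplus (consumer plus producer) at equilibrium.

Equilibrium: 237 - p = -285 + 5p gives p* = 87, q* = 150.
Demand choke price: p = 237; supply starts at p = 57.
CS = ½(237 − 87)(150) = 11250; PS = ½(87 − 57)(150) = 2250.

Total surplus = 13500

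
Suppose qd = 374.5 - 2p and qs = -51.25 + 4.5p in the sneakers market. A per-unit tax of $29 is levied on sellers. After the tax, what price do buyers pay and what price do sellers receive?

Buyers pay 2225/26, sellers receive 1471/26

Pre-tax equilibrium: p* = 65.5, q* = 243.5.
Tax on sellers shifts supply to qs = -51.25 + 4.5(p − 29) = -181.75 + 4.5p.
374.5 - 2p = -181.75 + 4.5p gives buyer price pb = 2225/26; sellers receive ps = 2225/26 − 29 = 1471/26.
New quantity: q = 374.5 − 2(2225/26) = 5287/26.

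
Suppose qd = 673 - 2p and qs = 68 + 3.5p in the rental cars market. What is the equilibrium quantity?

q* = 453

Set qd = qs: 673 - 2p = 68 + 3.5p.
605 = 5.5p, so p* = 110.
q* = 673 − 2(110) = 453.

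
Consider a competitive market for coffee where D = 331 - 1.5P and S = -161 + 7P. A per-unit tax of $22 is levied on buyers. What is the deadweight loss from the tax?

Deadweight loss = 5082/17

Pre-tax equilibrium: P* = 984/17, Q* = 4151/17.
Tax on buyers shifts demand to D = 331 − 1.5(P + 22) = 298 - 1.5P.
298 - 1.5P = -161 + 7P gives seller price Ps = 54; buyers pay Pb = 54 + 22 = 76.
New quantity: Q = 331 − 1.5(76) = 217.
DWL = ½ × 22 × (4151/17 − 217) = 5082/17.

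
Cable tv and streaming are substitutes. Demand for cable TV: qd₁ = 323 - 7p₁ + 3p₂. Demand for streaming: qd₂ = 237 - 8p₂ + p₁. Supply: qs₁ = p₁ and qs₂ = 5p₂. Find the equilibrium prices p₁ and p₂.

p₁ = 4910/101, p₂ = 2219/101

Market 1: 323 - 7p₁ + 3p₂ = p₁ → 8p₁ - 3p₂ = 323.
Market 2: 13p₂ - p₁ = 237.
Eliminating p₂: 13×(1) + 3×(2) gives 101p₁ = 4910, so p₁ = 4910/101.
Back-substitute into (2): p₂ = (237 + 1×4910/101) / 13 = 2219/101.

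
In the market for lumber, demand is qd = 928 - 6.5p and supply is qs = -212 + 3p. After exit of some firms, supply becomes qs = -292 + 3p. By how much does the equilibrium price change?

Δp = 160/19

Original equilibrium: p* = 120, q* = 148.
New equilibrium: 928 - 6.5p = -292 + 3p, so 1220 = 9.5p and p' = 2440/19; q' = 928 − 6.5(2440/19) = 1772/19.
Change in price: 2440/19 − 120 = 160/19.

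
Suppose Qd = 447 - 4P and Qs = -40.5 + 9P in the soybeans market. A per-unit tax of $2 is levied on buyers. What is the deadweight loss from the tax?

Deadweight loss = 72/13

Pre-tax equilibrium: P* = 37.5, Q* = 297.
Tax on buyers shifts demand to Qd = 447 − 4(P + 2) = 439 - 4P.
439 - 4P = -40.5 + 9P gives seller price Ps = 959/26; buyers pay Pb = 959/26 + 2 = 1011/26.
New quantity: Q = 447 − 4(1011/26) = 3789/13.
DWL = ½ × 2 × (297 − 3789/13) = 72/13.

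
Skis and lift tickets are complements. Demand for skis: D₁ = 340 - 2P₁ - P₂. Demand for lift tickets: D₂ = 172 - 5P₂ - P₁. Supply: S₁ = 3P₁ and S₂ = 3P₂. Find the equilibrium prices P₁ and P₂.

Market 1: 340 - 2P₁ - P₂ = 3P₁ → 5P₁ + P₂ = 340.
Market 2: 8P₂ + P₁ = 172.
Eliminating P₂: 8×(1) − 1×(2) gives 39P₁ = 2548, so P₁ = 196/3.
Back-substitute into (2): P₂ = (172 − 1×196/3) / 8 = 40/3.

P₁ = 196/3, P₂ = 40/3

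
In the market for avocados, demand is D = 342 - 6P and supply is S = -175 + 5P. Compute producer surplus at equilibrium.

Producer surplus = 360

Equilibrium: 342 - 6P = -175 + 5P gives P* = 47, Q* = 60.
Supply starts at P = 35 (where S = 0).
PS = ½(47 − 35)(60) = 360.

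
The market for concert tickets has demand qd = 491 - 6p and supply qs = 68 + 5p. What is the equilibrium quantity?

q* = 2863/11

Set qd = qs: 491 - 6p = 68 + 5p.
423 = 11p, so p* = 423/11.
q* = 491 − 6(423/11) = 2863/11.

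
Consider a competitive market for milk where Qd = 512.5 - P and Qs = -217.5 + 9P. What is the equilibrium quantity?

Set Qd = Qs: 512.5 - P = -217.5 + 9P.
730 = 10P, so P* = 73.
Q* = 512.5 − 1(73) = 439.5.

Q* = 439.5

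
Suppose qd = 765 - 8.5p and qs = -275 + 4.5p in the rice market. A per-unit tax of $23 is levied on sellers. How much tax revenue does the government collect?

Pre-tax equilibrium: p* = 80, q* = 85.
Tax on sellers shifts supply to qs = -275 + 4.5(p − 23) = -378.5 + 4.5p.
765 - 8.5p = -378.5 + 4.5p gives buyer price pb = 2287/26; sellers receive ps = 2287/26 − 23 = 1689/26.
New quantity: q = 765 − 8.5(2287/26) = 901/52.
Revenue = 23 × 901/52 = 20723/52.

Tax revenue = 20723/52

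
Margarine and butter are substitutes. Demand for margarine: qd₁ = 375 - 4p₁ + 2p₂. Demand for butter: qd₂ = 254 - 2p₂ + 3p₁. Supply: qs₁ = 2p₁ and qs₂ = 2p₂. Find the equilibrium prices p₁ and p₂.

p₁ = 1004/9, p₂ = 883/6

Market 1: 375 - 4p₁ + 2p₂ = 2p₁ → 6p₁ - 2p₂ = 375.
Market 2: 4p₂ - 3p₁ = 254.
Eliminating p₂: 4×(1) + 2×(2) gives 18p₁ = 2008, so p₁ = 1004/9.
Back-substitute into (2): p₂ = (254 + 3×1004/9) / 4 = 883/6.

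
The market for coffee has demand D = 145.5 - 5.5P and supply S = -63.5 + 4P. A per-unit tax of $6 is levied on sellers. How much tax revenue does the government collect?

Pre-tax equilibrium: P* = 22, Q* = 24.5.
Tax on sellers shifts supply to S = -63.5 + 4(P − 6) = -87.5 + 4P.
145.5 - 5.5P = -87.5 + 4P gives buyer price Pb = 466/19; sellers receive Ps = 466/19 − 6 = 352/19.
New quantity: Q = 145.5 − 5.5(466/19) = 403/38.
Revenue = 6 × 403/38 = 1209/19.

Tax revenue = 1209/19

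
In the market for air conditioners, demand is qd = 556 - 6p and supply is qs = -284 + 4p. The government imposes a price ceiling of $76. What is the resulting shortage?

Equilibrium price would be p* = 84, so the ceiling at 76 binds.
At p = 76: qd = 556 − 6(76) = 100, qs = -284 + 4(76) = 20.
Shortage = 100 − 20 = 80.

Shortage = 80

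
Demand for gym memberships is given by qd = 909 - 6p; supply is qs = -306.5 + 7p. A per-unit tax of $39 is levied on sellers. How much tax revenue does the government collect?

Tax revenue = 8658

Pre-tax equilibrium: p* = 93.5, q* = 348.
Tax on sellers shifts supply to qs = -306.5 + 7(p − 39) = -579.5 + 7p.
909 - 6p = -579.5 + 7p gives buyer price pb = 114.5; sellers receive ps = 114.5 − 39 = 75.5.
New quantity: q = 909 − 6(114.5) = 222.
Revenue = 39 × 222 = 8658.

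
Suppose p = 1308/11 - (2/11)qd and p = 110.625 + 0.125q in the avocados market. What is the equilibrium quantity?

q* = 27

Set the two price expressions equal: 1308/11 - (2/11)q = 110.625 + 0.125q.
729/88 = (27/88)q, so q* = 27.
p* = 1308/11 − (2/11)(27) = 114.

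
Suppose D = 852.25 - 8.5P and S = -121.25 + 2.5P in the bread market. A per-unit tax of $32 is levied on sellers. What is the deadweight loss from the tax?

Pre-tax equilibrium: P* = 88.5, Q* = 100.
Tax on sellers shifts supply to S = -121.25 + 2.5(P − 32) = -201.25 + 2.5P.
852.25 - 8.5P = -201.25 + 2.5P gives buyer price Pb = 2107/22; sellers receive Ps = 2107/22 − 32 = 1403/22.
New quantity: Q = 852.25 − 8.5(2107/22) = 420/11.
DWL = ½ × 32 × (100 − 420/11) = 10880/11.

Deadweight loss = 10880/11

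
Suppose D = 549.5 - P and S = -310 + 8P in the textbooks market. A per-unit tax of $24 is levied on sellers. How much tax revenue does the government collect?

Tax revenue = 10384

Pre-tax equilibrium: P* = 95.5, Q* = 454.
Tax on sellers shifts supply to S = -310 + 8(P − 24) = -502 + 8P.
549.5 - P = -502 + 8P gives buyer price Pb = 701/6; sellers receive Ps = 701/6 − 24 = 557/6.
New quantity: Q = 549.5 − 1(701/6) = 1298/3.
Revenue = 24 × 1298/3 = 10384.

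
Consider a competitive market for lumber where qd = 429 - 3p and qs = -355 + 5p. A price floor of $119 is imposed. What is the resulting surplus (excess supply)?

Equilibrium price would be p* = 98, so the floor at 119 binds.
At p = 119: qd = 72, qs = 240.
Surplus = 240 − 72 = 168.

Surplus = 168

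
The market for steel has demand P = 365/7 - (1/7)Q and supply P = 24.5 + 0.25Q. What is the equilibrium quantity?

Q* = 774/11

Set the two price expressions equal: 365/7 - (1/7)Q = 24.5 + 0.25Q.
387/14 = (11/28)Q, so Q* = 774/11.
P* = 365/7 − (1/7)(774/11) = 463/11.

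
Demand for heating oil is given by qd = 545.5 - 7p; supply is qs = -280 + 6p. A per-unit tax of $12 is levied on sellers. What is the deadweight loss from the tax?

Deadweight loss = 3024/13

Pre-tax equilibrium: p* = 63.5, q* = 101.
Tax on sellers shifts supply to qs = -280 + 6(p − 12) = -352 + 6p.
545.5 - 7p = -352 + 6p gives buyer price pb = 1795/26; sellers receive ps = 1795/26 − 12 = 1483/26.
New quantity: q = 545.5 − 7(1795/26) = 809/13.
DWL = ½ × 12 × (101 − 809/13) = 3024/13.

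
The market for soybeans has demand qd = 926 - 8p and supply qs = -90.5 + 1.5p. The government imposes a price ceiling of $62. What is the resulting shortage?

Equilibrium price would be p* = 107, so the ceiling at 62 binds.
At p = 62: qd = 926 − 8(62) = 430, qs = -90.5 + 1.5(62) = 2.5.
Shortage = 430 − 2.5 = 427.5.

Shortage = 427.5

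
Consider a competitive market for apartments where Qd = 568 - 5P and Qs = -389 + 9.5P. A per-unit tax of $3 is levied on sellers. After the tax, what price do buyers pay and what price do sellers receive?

Buyers pay 1971/29, sellers receive 1884/29

Pre-tax equilibrium: P* = 66, Q* = 238.
Tax on sellers shifts supply to Qs = -389 + 9.5(P − 3) = -417.5 + 9.5P.
568 - 5P = -417.5 + 9.5P gives buyer price Pb = 1971/29; sellers receive Ps = 1971/29 − 3 = 1884/29.
New quantity: Q = 568 − 5(1971/29) = 6617/29.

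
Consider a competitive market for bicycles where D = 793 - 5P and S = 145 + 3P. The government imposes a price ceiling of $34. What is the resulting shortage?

Shortage = 376

Equilibrium price would be P* = 81, so the ceiling at 34 binds.
At P = 34: D = 793 − 5(34) = 623, S = 145 + 3(34) = 247.
Shortage = 623 − 247 = 376.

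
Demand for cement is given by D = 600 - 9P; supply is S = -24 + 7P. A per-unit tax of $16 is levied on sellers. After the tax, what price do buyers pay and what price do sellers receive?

Pre-tax equilibrium: P* = 39, Q* = 249.
Tax on sellers shifts supply to S = -24 + 7(P − 16) = -136 + 7P.
600 - 9P = -136 + 7P gives buyer price Pb = 46; sellers receive Ps = 46 − 16 = 30.
New quantity: Q = 600 − 9(46) = 186.

Buyers pay $46, sellers receive $30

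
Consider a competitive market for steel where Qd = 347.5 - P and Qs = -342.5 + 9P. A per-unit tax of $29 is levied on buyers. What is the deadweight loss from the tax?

Pre-tax equilibrium: P* = 69, Q* = 278.5.
Tax on buyers shifts demand to Qd = 347.5 − 1(P + 29) = 318.5 - P.
318.5 - P = -342.5 + 9P gives seller price Ps = 66.1; buyers pay Pb = 66.1 + 29 = 95.1.
New quantity: Q = 347.5 − 1(95.1) = 252.4.
DWL = ½ × 29 × (278.5 − 252.4) = 378.45.

Deadweight loss = 378.45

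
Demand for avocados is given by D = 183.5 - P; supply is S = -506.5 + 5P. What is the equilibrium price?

P* = 115

Set D = S: 183.5 - P = -506.5 + 5P.
690 = 6P, so P* = 115.
Q* = 183.5 − 1(115) = 68.5.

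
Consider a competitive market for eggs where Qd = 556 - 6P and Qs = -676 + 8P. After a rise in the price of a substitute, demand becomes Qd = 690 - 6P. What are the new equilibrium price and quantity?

P' = 683/7, Q' = 732/7

Original equilibrium: P* = 88, Q* = 28.
New equilibrium: 690 - 6P = -676 + 8P, so 1366 = 14P and P' = 683/7; Q' = 690 − 6(683/7) = 732/7.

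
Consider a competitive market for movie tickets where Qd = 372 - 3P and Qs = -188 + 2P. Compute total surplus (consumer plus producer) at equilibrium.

Equilibrium: 372 - 3P = -188 + 2P gives P* = 112, Q* = 36.
Demand choke price: P = 124; supply starts at P = 94.
CS = ½(124 − 112)(36) = 216; PS = ½(112 − 94)(36) = 324.

Total surplus = 540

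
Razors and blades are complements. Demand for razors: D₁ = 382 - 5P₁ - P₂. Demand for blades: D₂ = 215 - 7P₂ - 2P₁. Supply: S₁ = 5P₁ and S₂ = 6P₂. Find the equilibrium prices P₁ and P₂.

P₁ = 37.1171875, P₂ = 10.828125

Market 1: 382 - 5P₁ - P₂ = 5P₁ → 10P₁ + P₂ = 382.
Market 2: 13P₂ + 2P₁ = 215.
Eliminating P₂: 13×(1) − 1×(2) gives 128P₁ = 4751, so P₁ = 37.1171875.
Back-substitute into (2): P₂ = (215 − 2×37.1171875) / 13 = 10.828125.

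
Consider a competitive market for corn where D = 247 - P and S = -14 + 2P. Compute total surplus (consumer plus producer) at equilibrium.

Total surplus = 19200

Equilibrium: 247 - P = -14 + 2P gives P* = 87, Q* = 160.
Demand choke price: P = 247; supply starts at P = 7.
CS = ½(247 − 87)(160) = 12800; PS = ½(87 − 7)(160) = 6400.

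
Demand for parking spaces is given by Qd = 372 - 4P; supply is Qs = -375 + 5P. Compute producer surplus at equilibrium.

Equilibrium: 372 - 4P = -375 + 5P gives P* = 83, Q* = 40.
Supply starts at P = 75 (where Qs = 0).
PS = ½(83 − 75)(40) = 160.

Producer surplus = 160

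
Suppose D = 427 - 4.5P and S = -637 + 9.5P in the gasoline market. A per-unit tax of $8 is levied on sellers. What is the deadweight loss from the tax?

Pre-tax equilibrium: P* = 76, Q* = 85.
Tax on sellers shifts supply to S = -637 + 9.5(P − 8) = -713 + 9.5P.
427 - 4.5P = -713 + 9.5P gives buyer price Pb = 570/7; sellers receive Ps = 570/7 − 8 = 514/7.
New quantity: Q = 427 − 4.5(570/7) = 424/7.
DWL = ½ × 8 × (85 − 424/7) = 684/7.

Deadweight loss = 684/7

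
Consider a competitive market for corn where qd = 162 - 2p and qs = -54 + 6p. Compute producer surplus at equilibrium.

Producer surplus = 972

Equilibrium: 162 - 2p = -54 + 6p gives p* = 27, q* = 108.
Supply starts at p = 9 (where qs = 0).
PS = ½(27 − 9)(108) = 972.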